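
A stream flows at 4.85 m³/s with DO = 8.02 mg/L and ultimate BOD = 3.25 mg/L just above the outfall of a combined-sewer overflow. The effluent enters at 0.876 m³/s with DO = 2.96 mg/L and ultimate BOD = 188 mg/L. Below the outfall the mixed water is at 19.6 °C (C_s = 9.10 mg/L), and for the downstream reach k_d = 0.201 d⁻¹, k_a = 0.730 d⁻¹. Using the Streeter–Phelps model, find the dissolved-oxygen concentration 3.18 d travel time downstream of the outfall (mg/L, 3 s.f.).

Mixed DO = (4.85×8.02 + 0.876×2.96)/(4.85+0.876) = 41.49/5.726 = 7.246 mg/L.
Mixed L₀ = (4.85×3.25 + 0.876×188)/(5.726) = 180.5/5.726 = 31.51 mg/L.
Initial deficit D₀ = C_s − DO₀ = 9.10 − 7.246 = 1.854 mg/L.
D(3.18) = [0.201×31.51/(0.730−0.201)](e^(−0.201×3.18) − e^(−0.730×3.18)) + 1.854 e^(−0.730×3.18)
= 11.97 × (0.5277 − 0.09814) + 1.854 × 0.09814 = 5.326 mg/L.
DO = 9.10 − 5.326 = 3.774 mg/L.

DO ≈ 3.77 mg/L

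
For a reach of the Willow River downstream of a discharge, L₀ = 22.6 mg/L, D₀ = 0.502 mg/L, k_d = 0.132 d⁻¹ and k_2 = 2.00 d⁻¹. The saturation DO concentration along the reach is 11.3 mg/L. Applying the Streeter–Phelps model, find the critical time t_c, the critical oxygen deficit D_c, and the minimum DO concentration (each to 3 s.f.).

At the critical point dD/dt = 0, so k_d L₀ e^(−k_d t) = k_2 D. Substituting D(t) from the Streeter–Phelps equation and solving for t gives
t_c = ln[(k_2/k_d)(1 − D₀(k_2−k_d)/(k_d L₀))] / (k_2−k_d).
Here k_2−k_d = 1.868 d⁻¹ and 1 − D₀(k_2−k_d)/(k_d L₀) = 1 − 0.502×1.868/(0.132×22.6) = 0.6857, so
t_c = ln(15.15 × 0.6857) / 1.868 = 2.341 / 1.868 = 1.253 d.
D_c = (k_d/k_2) L₀ e^(−k_d t_c) = (0.132/2.00) × 22.6 × e^(−0.132×1.253) = 0.06600 × 22.6 × 0.8476 = 1.264 mg/L.
Minimum DO = C_s − D_c = 11.3 − 1.264 = 10.04 mg/L.

t_c ≈ 1.25 d; D_c ≈ 1.26 mg/L; min DO ≈ 10.0 mg/L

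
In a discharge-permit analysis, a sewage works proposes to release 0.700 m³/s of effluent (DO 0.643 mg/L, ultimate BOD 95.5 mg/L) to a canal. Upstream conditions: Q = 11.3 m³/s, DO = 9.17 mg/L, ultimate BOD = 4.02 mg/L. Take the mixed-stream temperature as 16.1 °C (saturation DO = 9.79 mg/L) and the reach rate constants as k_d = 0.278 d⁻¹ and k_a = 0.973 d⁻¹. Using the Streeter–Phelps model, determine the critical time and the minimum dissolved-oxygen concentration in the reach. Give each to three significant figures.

Mixed DO = (11.3×9.17 + 0.700×0.643)/(11.3+0.700) = 104.1/12.00 = 8.673 mg/L.
Mixed L₀ = (11.3×4.02 + 0.700×95.5)/(12.00) = 112.3/12.00 = 9.356 mg/L.
Initial deficit D₀ = C_s − DO₀ = 9.79 − 8.673 = 1.117 mg/L.
t_c = (1/0.6950) ln[(0.973/0.278)(1 − 1.117×0.6950/(0.278×9.356))] = 1.439 × ln(2.455) = 1.292 d.
D_c = (0.278/0.973) × 9.356 × e^(−0.278×1.292) = 0.2857 × 9.356 × 0.6982 = 1.866 mg/L.
Minimum DO = 9.79 − 1.866 = 7.924 mg/L.

t_c ≈ 1.29 d; minimum DO ≈ 7.92 mg/L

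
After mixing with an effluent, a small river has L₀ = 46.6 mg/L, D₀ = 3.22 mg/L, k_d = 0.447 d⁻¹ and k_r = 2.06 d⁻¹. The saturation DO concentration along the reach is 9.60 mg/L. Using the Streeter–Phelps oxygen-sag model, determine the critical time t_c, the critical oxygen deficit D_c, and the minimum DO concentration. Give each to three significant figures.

With k_r/k_d = 4.609 and 1 − D₀(k_r−k_d)/(k_d L₀) = 0.7507,
t_c = ln(4.609 × 0.7507) / (2.06 − 0.447) = ln(3.459) / 1.613 = 1.241/1.613 = 0.7694 d.
L(t_c) = L₀ e^(−k_d t_c) = 46.6 × 0.7090 = 33.04 mg/L, and at the critical point k_r D_c = k_d L, so D_c = (0.447/2.06) × 33.04 = 7.169 mg/L.
Minimum DO = C_s − D_c = 9.60 − 7.169 = 2.431 mg/L.

t_c ≈ 0.769 d; D_c ≈ 7.17 mg/L; min DO ≈ 2.43 mg/L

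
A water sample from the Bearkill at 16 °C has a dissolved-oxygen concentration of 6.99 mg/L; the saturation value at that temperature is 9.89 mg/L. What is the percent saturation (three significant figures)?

70.7 % saturation

% saturation = C/C_s × 100 = 6.99/9.89 × 100 = 70.7 %.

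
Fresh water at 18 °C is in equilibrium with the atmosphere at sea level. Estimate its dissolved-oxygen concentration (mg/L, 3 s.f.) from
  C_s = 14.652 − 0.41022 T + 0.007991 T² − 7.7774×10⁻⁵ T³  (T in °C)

C_s = 14.652 − 0.41022×18 + 0.007991×18² − 7.7774×10⁻⁵×18³ = 9.404 mg/L.

C_s ≈ 9.40 mg/L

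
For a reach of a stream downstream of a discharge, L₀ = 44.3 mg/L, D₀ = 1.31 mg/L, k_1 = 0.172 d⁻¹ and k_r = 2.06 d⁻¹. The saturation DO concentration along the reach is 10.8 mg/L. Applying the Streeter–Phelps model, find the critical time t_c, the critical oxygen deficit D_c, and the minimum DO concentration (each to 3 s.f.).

t_c = [1/(k_r−k_1)] ln[(k_r/k_1)(1 − D₀(k_r−k_1)/(k_1 L₀))]
= [1/(2.06−0.172)] ln[(2.06/0.172)(1 − 1.31×1.888/(0.172×44.3))]
= (1/1.888) ln[11.98 × 0.6754] = 0.5297 × ln(8.089) = 0.5297 × 2.091 = 1.107 d.
L(t_c) = L₀ e^(−k_1 t_c) = 44.3 × 0.8266 = 36.62 mg/L, and at the critical point k_r D_c = k_1 L, so D_c = (0.172/2.06) × 36.62 = 3.057 mg/L.
Minimum DO = C_s − D_c = 10.8 − 3.057 = 7.743 mg/L.

t_c ≈ 1.11 d; D_c ≈ 3.06 mg/L; min DO ≈ 7.74 mg/L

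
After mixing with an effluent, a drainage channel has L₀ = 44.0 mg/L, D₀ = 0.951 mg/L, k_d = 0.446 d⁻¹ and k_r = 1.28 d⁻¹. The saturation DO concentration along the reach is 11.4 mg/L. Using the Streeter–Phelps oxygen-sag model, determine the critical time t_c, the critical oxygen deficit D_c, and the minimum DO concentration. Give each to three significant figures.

t_c ≈ 1.21 d; D_c ≈ 8.92 mg/L; min DO ≈ 2.48 mg/L

With k_r/k_d = 2.870 and 1 − D₀(k_r−k_d)/(k_d L₀) = 0.9596,
t_c = ln(2.870 × 0.9596) / (1.28 − 0.446) = ln(2.754) / 0.8340 = 1.013/0.8340 = 1.215 d.
D_c = (k_d/k_r) L₀ e^(−k_d t_c) = (0.446/1.28) × 44.0 × e^(−0.446×1.215) = 0.3484 × 44.0 × 0.5817 = 8.919 mg/L.
Minimum DO = C_s − D_c = 11.4 − 8.919 = 2.481 mg/L.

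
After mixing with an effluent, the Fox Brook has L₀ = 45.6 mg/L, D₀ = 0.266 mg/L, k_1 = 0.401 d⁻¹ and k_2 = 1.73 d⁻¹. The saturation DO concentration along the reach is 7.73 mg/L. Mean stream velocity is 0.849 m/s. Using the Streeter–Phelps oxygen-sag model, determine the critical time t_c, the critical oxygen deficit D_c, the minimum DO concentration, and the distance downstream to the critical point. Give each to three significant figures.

With k_2/k_1 = 4.314 and 1 − D₀(k_2−k_1)/(k_1 L₀) = 0.9807,
t_c = ln(4.314 × 0.9807) / (1.73 − 0.401) = ln(4.231) / 1.329 = 1.442/1.329 = 1.085 d.
L(t_c) = L₀ e^(−k_1 t_c) = 45.6 × 0.6471 = 29.51 mg/L, and at the critical point k_2 D_c = k_1 L, so D_c = (0.401/1.73) × 29.51 = 6.840 mg/L.
Minimum DO = C_s − D_c = 7.73 − 6.840 = 0.8901 mg/L.
x_c = v t_c = 0.849 m/s × 1.085 d × 86400 s/d = 79610 m ≈ 79.6 km.

t_c ≈ 1.09 d; D_c ≈ 6.84 mg/L; min DO ≈ 0.890 mg/L; x_c ≈ 79.6 km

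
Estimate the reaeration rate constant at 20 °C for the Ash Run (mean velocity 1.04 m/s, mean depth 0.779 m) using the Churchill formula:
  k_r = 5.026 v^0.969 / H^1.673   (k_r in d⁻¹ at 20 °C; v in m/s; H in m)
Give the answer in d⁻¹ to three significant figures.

k_r ≈ 7.93 d⁻¹

k_r = 5.026 × 1.04^0.969 / 0.779^1.673 = 5.026 × 1.039 / 0.6585 = 7.928 d⁻¹.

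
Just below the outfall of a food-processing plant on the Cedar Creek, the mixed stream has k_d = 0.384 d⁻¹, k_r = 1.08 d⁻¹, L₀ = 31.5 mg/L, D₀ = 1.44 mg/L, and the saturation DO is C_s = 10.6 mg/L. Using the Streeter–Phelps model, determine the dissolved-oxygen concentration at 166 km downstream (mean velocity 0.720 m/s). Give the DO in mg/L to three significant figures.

Travel time t = x/v = 166 km / (0.720 m/s) = 166000 m / 0.720 m/s = 230600 s = 2.668 d.
k_d L₀/(k_r−k_d) = 0.384×31.5/(1.08−0.384) = 12.10/0.6960 = 17.38 mg/L.
e^(−k_d t) = e^(−0.384×2.668) = 0.3589; e^(−k_r t) = e^(−1.08×2.668) = 0.05603.
D = 17.38 × (0.3589 − 0.05603) + 1.44 × 0.05603 = 5.264 + 0.08068 = 5.345 mg/L.
DO = C_s − D = 10.6 − 5.345 = 5.255 mg/L.

DO ≈ 5.26 mg/L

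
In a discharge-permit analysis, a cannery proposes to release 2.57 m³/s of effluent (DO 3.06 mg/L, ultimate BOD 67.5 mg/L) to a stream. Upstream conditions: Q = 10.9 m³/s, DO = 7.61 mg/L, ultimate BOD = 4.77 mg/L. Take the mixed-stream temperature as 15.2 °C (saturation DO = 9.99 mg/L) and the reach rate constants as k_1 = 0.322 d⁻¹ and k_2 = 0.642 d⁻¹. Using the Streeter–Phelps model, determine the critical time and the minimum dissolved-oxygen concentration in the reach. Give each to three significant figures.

Mixed DO = (10.9×7.61 + 2.57×3.06)/(10.9+2.57) = 90.81/13.47 = 6.742 mg/L.
Mixed L₀ = (10.9×4.77 + 2.57×67.5)/(13.47) = 225.5/13.47 = 16.74 mg/L.
Initial deficit D₀ = C_s − DO₀ = 9.99 − 6.742 = 3.248 mg/L.
t_c = (1/0.3200) ln[(0.642/0.322)(1 − 3.248×0.3200/(0.322×16.74))] = 3.125 × ln(1.609) = 1.487 d.
D_c = (0.322/0.642) × 16.74 × e^(−0.322×1.487) = 0.5016 × 16.74 × 0.6195 = 5.201 mg/L.
Minimum DO = 9.99 − 5.201 = 4.789 mg/L.

t_c ≈ 1.49 d; minimum DO ≈ 4.79 mg/L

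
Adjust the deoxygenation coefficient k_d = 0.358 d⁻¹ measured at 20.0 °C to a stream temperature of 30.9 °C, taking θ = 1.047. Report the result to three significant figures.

k_d ≈ 0.591 d⁻¹

k_d(T₂) = k_d(T₁) · θ^(T₂−T₁) = 0.358 × 1.047^(30.9−20.0)
= 0.358 × 1.047^10.9 = 0.358 × 1.650 = 0.5906 d⁻¹.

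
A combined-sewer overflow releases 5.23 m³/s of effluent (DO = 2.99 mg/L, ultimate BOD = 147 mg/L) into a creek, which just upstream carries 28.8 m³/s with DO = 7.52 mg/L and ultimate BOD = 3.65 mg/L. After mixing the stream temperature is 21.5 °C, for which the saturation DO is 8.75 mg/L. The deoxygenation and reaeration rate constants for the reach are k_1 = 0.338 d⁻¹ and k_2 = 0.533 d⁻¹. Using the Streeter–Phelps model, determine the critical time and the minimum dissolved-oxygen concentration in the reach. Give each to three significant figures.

t_c ≈ 2.11 d; minimum DO ≈ 0.766 mg/L

Mixed DO = (28.8×7.52 + 5.23×2.99)/(28.8+5.23) = 232.2/34.03 = 6.824 mg/L.
Mixed L₀ = (28.8×3.65 + 5.23×147)/(34.03) = 873.9/34.03 = 25.68 mg/L.
Initial deficit D₀ = C_s − DO₀ = 8.75 − 6.824 = 1.926 mg/L.
t_c = (1/0.1950) ln[(0.533/0.338)(1 − 1.926×0.1950/(0.338×25.68))] = 5.128 × ln(1.509) = 2.109 d.
D_c = (0.338/0.533) × 25.68 × e^(−0.338×2.109) = 0.6341 × 25.68 × 0.4903 = 7.984 mg/L.
Minimum DO = 8.75 − 7.984 = 0.7658 mg/L.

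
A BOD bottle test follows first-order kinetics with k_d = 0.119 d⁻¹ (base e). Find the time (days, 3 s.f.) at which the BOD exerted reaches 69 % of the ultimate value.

y/L₀ = 1 − e^(−k_d t) = 0.69 ⇒ e^(−k_d t) = 0.310
t = −ln(0.310) / 0.119 = 1.171 / 0.119 = 9.842 d.

t ≈ 9.84 d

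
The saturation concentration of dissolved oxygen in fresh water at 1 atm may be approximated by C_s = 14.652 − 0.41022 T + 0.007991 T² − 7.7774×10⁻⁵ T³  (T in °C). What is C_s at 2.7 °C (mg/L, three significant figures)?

C_s ≈ 13.6 mg/L

C_s = 14.652 − 0.41022×2.7 + 0.007991×2.7² − 7.7774×10⁻⁵×2.7³ = 13.60 mg/L.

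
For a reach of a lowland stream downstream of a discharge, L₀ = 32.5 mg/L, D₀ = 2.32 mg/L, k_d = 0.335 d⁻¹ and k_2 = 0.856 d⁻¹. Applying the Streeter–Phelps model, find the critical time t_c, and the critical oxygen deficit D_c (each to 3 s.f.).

At the critical point dD/dt = 0, so k_d L₀ e^(−k_d t) = k_2 D. Substituting D(t) from the Streeter–Phelps equation and solving for t gives
t_c = ln[(k_2/k_d)(1 − D₀(k_2−k_d)/(k_d L₀))] / (k_2−k_d).
Here k_2−k_d = 0.5210 d⁻¹ and 1 − D₀(k_2−k_d)/(k_d L₀) = 1 − 2.32×0.5210/(0.335×32.5) = 0.8890, so
t_c = ln(2.555 × 0.8890) / 0.5210 = 0.8205 / 0.5210 = 1.575 d.
D_c = (k_d/k_2) L₀ e^(−k_d t_c) = (0.335/0.856) × 32.5 × e^(−0.335×1.575) = 0.3914 × 32.5 × 0.5900 = 7.505 mg/L.

t_c ≈ 1.57 d; D_c ≈ 7.50 mg/L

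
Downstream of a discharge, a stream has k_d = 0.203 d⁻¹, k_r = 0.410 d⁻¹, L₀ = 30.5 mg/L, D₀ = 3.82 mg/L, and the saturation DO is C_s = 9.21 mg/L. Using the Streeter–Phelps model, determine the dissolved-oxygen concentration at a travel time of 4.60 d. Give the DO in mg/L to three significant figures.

DO ≈ 1.41 mg/L

k_d L₀/(k_r−k_d) = 0.203×30.5/(0.410−0.203) = 6.192/0.2070 = 29.91 mg/L.
e^(−k_d t) = e^(−0.203×4.600) = 0.3931; e^(−k_r t) = e^(−0.410×4.600) = 0.1517.
D = 29.91 × (0.3931 − 0.1517) + 3.82 × 0.1517 = 7.220 + 0.5794 = 7.799 mg/L.
DO = C_s − D = 9.21 − 7.799 = 1.411 mg/L.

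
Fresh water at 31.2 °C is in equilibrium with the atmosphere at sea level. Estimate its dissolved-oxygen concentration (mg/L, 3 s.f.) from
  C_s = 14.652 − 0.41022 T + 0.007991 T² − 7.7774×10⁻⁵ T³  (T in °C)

C_s = 14.652 − 0.41022×31.2 + 0.007991×31.2² − 7.7774×10⁻⁵×31.2³ = 7.270 mg/L.

C_s ≈ 7.27 mg/L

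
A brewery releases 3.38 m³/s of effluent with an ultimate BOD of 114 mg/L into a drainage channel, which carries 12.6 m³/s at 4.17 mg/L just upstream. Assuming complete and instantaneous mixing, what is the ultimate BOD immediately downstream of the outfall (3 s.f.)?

27.4 mg/L

Flow-weighted mixing: C = (Q_r C_r + Q_w C_w)/(Q_r + Q_w)
= (12.6×4.17 + 3.38×114)/(12.6 + 3.38) = 437.9/15.98 = 27.40 mg/L.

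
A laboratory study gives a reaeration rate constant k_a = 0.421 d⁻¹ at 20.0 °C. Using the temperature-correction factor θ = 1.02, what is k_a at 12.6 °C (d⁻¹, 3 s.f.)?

k_a(T₂) = k_a(T₁) · θ^(T₂−T₁) = 0.421 × 1.02^(12.6−20.0)
= 0.421 × 1.02^-7.40 = 0.421 × 0.8637 = 0.3636 d⁻¹.

k_a ≈ 0.364 d⁻¹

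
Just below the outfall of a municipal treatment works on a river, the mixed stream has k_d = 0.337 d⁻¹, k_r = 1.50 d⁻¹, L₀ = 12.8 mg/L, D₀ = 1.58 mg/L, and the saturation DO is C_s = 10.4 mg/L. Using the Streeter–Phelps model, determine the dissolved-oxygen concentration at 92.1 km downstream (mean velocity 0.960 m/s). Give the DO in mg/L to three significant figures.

DO ≈ 8.25 mg/L

Travel time t = x/v = 92.1 km / (0.960 m/s) = 92100 m / 0.960 m/s = 95940 s = 1.110 d.
k_d L₀/(k_r−k_d) = 0.337×12.8/(1.50−0.337) = 4.314/1.163 = 3.709 mg/L.
e^(−k_d t) = e^(−0.337×1.110) = 0.6878; e^(−k_r t) = e^(−1.50×1.110) = 0.1891.
D = 3.709 × (0.6878 − 0.1891) + 1.58 × 0.1891 = 1.850 + 0.2987 = 2.149 mg/L.
DO = C_s − D = 10.4 − 2.149 = 8.251 mg/L.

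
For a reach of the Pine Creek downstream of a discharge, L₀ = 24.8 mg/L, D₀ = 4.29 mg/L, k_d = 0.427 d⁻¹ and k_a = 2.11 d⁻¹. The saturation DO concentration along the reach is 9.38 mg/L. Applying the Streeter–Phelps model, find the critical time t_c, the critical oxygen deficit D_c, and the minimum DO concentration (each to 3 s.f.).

t_c = [1/(k_a−k_d)] ln[(k_a/k_d)(1 − D₀(k_a−k_d)/(k_d L₀))]
= [1/(2.11−0.427)] ln[(2.11/0.427)(1 − 4.29×1.683/(0.427×24.8))]
= (1/1.683) ln[4.941 × 0.3182] = 0.5942 × ln(1.572) = 0.5942 × 0.4526 = 0.2689 d.
L(t_c) = L₀ e^(−k_d t_c) = 24.8 × 0.8915 = 22.11 mg/L, and at the critical point k_a D_c = k_d L, so D_c = (0.427/2.11) × 22.11 = 4.474 mg/L.
Minimum DO = C_s − D_c = 9.38 − 4.474 = 4.906 mg/L.

t_c ≈ 0.269 d; D_c ≈ 4.47 mg/L; min DO ≈ 4.91 mg/L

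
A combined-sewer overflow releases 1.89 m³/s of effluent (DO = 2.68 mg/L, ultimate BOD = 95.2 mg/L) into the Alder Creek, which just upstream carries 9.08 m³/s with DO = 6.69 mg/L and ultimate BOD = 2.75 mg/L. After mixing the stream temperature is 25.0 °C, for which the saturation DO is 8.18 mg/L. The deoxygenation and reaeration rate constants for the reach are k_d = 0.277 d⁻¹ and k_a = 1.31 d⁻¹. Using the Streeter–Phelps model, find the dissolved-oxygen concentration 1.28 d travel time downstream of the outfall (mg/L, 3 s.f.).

DO ≈ 5.20 mg/L

Mixed DO = (9.08×6.69 + 1.89×2.68)/(9.08+1.89) = 65.81/10.97 = 5.999 mg/L.
Mixed L₀ = (9.08×2.75 + 1.89×95.2)/(10.97) = 204.9/10.97 = 18.68 mg/L.
Initial deficit D₀ = C_s − DO₀ = 8.18 − 5.999 = 2.181 mg/L.
D(1.28) = [0.277×18.68/(1.31−0.277)](e^(−0.277×1.28) − e^(−1.31×1.28)) + 2.181 e^(−1.31×1.28)
= 5.009 × (0.7015 − 0.1870) + 2.181 × 0.1870 = 2.985 mg/L.
DO = 8.18 − 2.985 = 5.195 mg/L.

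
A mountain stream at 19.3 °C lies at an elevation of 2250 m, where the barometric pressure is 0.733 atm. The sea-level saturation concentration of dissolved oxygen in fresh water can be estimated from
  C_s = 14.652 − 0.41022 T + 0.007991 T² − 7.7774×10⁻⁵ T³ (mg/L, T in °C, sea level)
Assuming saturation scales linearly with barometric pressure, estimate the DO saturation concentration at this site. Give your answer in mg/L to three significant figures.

C_s ≈ 6.71 mg/L

At sea level: C_s = 14.652 − 0.41022×19.3 + 0.007991×19.3² − 7.7774×10⁻⁵×19.3³ = 9.152 mg/L.
Pressure correction: C_s' = 9.152 × 0.733 = 6.709 mg/L.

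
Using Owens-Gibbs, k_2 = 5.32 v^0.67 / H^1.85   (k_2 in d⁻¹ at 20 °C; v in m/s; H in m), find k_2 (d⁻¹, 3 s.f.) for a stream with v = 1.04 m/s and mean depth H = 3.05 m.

k_2 ≈ 0.694 d⁻¹

k_2 = 5.32 × 1.04^0.67 / 3.05^1.85 = 5.32 × 1.027 / 7.870 = 0.6940 d⁻¹.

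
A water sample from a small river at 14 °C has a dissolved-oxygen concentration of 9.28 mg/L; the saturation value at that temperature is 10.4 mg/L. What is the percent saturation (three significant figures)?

% saturation = C/C_s × 100 = 9.28/10.4 × 100 = 89.2 %.

89.2 % saturation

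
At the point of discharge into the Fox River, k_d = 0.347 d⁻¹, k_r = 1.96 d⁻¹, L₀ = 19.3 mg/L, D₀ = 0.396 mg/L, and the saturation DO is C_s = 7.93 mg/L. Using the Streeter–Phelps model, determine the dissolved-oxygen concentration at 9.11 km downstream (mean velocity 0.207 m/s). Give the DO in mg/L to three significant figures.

DO ≈ 5.83 mg/L

Travel time t = x/v = 9.11 km / (0.207 m/s) = 9110 m / 0.207 m/s = 44010 s = 0.5094 d.
k_d L₀/(k_r−k_d) = 0.347×19.3/(1.96−0.347) = 6.697/1.613 = 4.152 mg/L.
e^(−k_d t) = e^(−0.347×0.5094) = 0.8380; e^(−k_r t) = e^(−1.96×0.5094) = 0.3685.
D = 4.152 × (0.8380 − 0.3685) + 0.396 × 0.3685 = 1.949 + 0.1459 = 2.095 mg/L.
DO = C_s − D = 7.93 − 2.095 = 5.835 mg/L.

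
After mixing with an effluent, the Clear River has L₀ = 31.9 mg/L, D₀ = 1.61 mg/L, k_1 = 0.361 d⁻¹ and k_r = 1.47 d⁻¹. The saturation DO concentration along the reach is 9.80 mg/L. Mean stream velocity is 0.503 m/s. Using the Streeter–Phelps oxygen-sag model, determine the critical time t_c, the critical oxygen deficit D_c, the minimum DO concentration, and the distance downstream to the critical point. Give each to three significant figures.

t_c ≈ 1.11 d; D_c ≈ 5.24 mg/L; min DO ≈ 4.56 mg/L; x_c ≈ 48.4 km

With k_r/k_1 = 4.072 and 1 − D₀(k_r−k_1)/(k_1 L₀) = 0.8450,
t_c = ln(4.072 × 0.8450) / (1.47 − 0.361) = ln(3.441) / 1.109 = 1.236/1.109 = 1.114 d.
L(t_c) = L₀ e^(−k_1 t_c) = 31.9 × 0.6688 = 21.34 mg/L, and at the critical point k_r D_c = k_1 L, so D_c = (0.361/1.47) × 21.34 = 5.240 mg/L.
Minimum DO = C_s − D_c = 9.80 − 5.240 = 4.560 mg/L.
x_c = v t_c = 0.503 m/s × 1.114 d × 86400 s/d = 48420 m ≈ 48.4 km.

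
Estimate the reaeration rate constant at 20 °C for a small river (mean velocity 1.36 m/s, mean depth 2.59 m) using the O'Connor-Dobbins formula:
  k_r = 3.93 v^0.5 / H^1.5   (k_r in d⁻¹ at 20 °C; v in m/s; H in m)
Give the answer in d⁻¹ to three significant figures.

k_r ≈ 1.10 d⁻¹

k_r = 3.93 × 1.36^0.5 / 2.59^1.5 = 3.93 × 1.166 / 4.168 = 1.100 d⁻¹.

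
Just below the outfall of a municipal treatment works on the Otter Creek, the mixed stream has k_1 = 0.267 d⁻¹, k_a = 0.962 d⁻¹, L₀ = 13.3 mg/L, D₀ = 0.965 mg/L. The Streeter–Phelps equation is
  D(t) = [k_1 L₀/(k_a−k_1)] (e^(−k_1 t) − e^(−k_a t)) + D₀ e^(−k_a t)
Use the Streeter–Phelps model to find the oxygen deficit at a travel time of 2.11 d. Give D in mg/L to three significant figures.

D ≈ 2.36 mg/L

k_1 L₀/(k_a−k_1) = 0.267×13.3/(0.962−0.267) = 3.551/0.6950 = 5.109 mg/L.
e^(−k_1 t) = e^(−0.267×2.110) = 0.5693; e^(−k_a t) = e^(−0.962×2.110) = 0.1314.
D = 5.109 × (0.5693 − 0.1314) + 0.965 × 0.1314 = 2.238 + 0.1268 = 2.364 mg/L.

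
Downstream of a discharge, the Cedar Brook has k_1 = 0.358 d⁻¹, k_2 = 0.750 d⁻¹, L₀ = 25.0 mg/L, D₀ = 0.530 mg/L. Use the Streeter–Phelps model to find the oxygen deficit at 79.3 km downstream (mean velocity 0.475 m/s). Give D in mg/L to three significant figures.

Travel time t = x/v = 79.3 km / (0.475 m/s) = 79300 m / 0.475 m/s = 166900 s = 1.932 d.
k_1 L₀/(k_2−k_1) = 0.358×25.0/(0.750−0.358) = 8.950/0.3920 = 22.83 mg/L.
e^(−k_1 t) = e^(−0.358×1.932) = 0.5007; e^(−k_2 t) = e^(−0.750×1.932) = 0.2348.
D = 22.83 × (0.5007 − 0.2348) + 0.530 × 0.2348 = 6.072 + 0.1244 = 6.196 mg/L.

D ≈ 6.20 mg/L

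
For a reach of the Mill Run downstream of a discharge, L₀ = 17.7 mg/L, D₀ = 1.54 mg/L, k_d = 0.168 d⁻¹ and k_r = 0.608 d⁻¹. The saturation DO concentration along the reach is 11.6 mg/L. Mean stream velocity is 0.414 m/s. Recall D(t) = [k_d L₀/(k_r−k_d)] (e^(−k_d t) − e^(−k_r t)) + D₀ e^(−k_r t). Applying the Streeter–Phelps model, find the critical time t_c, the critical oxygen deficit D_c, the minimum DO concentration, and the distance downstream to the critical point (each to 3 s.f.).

With k_r/k_d = 3.619 and 1 − D₀(k_r−k_d)/(k_d L₀) = 0.7721,
t_c = ln(3.619 × 0.7721) / (0.608 − 0.168) = ln(2.794) / 0.4400 = 1.028/0.4400 = 2.335 d.
L(t_c) = L₀ e^(−k_d t_c) = 17.7 × 0.6755 = 11.96 mg/L, and at the critical point k_r D_c = k_d L, so D_c = (0.168/0.608) × 11.96 = 3.304 mg/L.
Minimum DO = C_s − D_c = 11.6 − 3.304 = 8.296 mg/L.
x_c = v t_c = 0.414 m/s × 2.335 d × 86400 s/d = 83540 m ≈ 83.5 km.

t_c ≈ 2.34 d; D_c ≈ 3.30 mg/L; min DO ≈ 8.30 mg/L; x_c ≈ 83.5 km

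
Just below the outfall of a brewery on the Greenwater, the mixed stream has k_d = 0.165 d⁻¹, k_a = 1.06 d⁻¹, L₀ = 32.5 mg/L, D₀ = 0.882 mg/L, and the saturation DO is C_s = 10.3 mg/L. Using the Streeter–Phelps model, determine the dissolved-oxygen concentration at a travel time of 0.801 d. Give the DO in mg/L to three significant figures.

k_d L₀/(k_a−k_d) = 0.165×32.5/(1.06−0.165) = 5.362/0.8950 = 5.992 mg/L.
e^(−k_d t) = e^(−0.165×0.8010) = 0.8762; e^(−k_a t) = e^(−1.06×0.8010) = 0.4278.
D = 5.992 × (0.8762 − 0.4278) + 0.882 × 0.4278 = 2.687 + 0.3773 = 3.064 mg/L.
DO = C_s − D = 10.3 − 3.064 = 7.236 mg/L.

DO ≈ 7.24 mg/L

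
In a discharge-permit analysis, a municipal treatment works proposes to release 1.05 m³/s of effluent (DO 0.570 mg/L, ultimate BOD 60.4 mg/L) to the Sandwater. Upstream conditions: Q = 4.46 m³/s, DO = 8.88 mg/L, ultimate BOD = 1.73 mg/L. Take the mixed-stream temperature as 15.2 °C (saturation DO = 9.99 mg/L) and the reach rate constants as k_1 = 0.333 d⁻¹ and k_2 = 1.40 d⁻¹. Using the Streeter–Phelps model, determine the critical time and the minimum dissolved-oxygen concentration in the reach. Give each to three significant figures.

Mixed DO = (4.46×8.88 + 1.05×0.570)/(4.46+1.05) = 40.20/5.510 = 7.296 mg/L.
Mixed L₀ = (4.46×1.73 + 1.05×60.4)/(5.510) = 71.14/5.510 = 12.91 mg/L.
Initial deficit D₀ = C_s − DO₀ = 9.99 − 7.296 = 2.694 mg/L.
t_c = (1/1.067) ln[(1.40/0.333)(1 − 2.694×1.067/(0.333×12.91))] = 0.9372 × ln(1.394) = 0.3111 d.
D_c = (0.333/1.40) × 12.91 × e^(−0.333×0.3111) = 0.2379 × 12.91 × 0.9016 = 2.769 mg/L.
Minimum DO = 9.99 − 2.769 = 7.221 mg/L.

t_c ≈ 0.311 d; minimum DO ≈ 7.22 mg/L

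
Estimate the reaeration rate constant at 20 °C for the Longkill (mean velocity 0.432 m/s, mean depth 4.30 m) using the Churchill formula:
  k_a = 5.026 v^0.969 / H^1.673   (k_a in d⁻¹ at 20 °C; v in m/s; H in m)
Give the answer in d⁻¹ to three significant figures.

k_a ≈ 0.194 d⁻¹

k_a = 5.026 × 0.432^0.969 / 4.30^1.673 = 5.026 × 0.4434 / 11.48 = 0.1942 d⁻¹.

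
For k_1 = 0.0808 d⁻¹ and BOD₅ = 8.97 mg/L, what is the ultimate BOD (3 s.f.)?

BOD₅ = L₀(1 − e^(−5k_1)) ⇒ L₀ = BOD₅ / (1 − e^(−5×0.0808))
= 8.97 / (1 − 0.6676) = 8.97 / 0.3324 = 26.99 mg/L.

L₀ ≈ 27.0 mg/L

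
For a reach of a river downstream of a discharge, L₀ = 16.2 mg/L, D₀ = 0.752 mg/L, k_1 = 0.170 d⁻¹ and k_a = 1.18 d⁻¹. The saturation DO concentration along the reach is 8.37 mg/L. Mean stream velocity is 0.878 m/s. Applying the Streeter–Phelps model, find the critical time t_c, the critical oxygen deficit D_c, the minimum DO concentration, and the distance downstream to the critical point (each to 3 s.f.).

At the critical point dD/dt = 0, so k_1 L₀ e^(−k_1 t) = k_a D. Substituting D(t) from the Streeter–Phelps equation and solving for t gives
t_c = ln[(k_a/k_1)(1 − D₀(k_a−k_1)/(k_1 L₀))] / (k_a−k_1).
Here k_a−k_1 = 1.010 d⁻¹ and 1 − D₀(k_a−k_1)/(k_1 L₀) = 1 − 0.752×1.010/(0.170×16.2) = 0.7242, so
t_c = ln(6.941 × 0.7242) / 1.010 = 1.615 / 1.010 = 1.599 d.
D_c = (k_1/k_a) L₀ e^(−k_1 t_c) = (0.170/1.18) × 16.2 × e^(−0.170×1.599) = 0.1441 × 16.2 × 0.7620 = 1.778 mg/L.
Minimum DO = C_s − D_c = 8.37 − 1.778 = 6.592 mg/L.
x_c = v t_c = 0.878 m/s × 1.599 d × 86400 s/d = 121300 m ≈ 121 km.

t_c ≈ 1.60 d; D_c ≈ 1.78 mg/L; min DO ≈ 6.59 mg/L; x_c ≈ 121 km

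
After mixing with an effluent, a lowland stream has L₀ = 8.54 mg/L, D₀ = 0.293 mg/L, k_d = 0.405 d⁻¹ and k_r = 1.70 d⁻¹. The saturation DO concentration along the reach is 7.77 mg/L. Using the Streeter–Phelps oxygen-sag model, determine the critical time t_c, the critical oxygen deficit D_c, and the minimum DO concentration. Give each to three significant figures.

t_c = [1/(k_r−k_d)] ln[(k_r/k_d)(1 − D₀(k_r−k_d)/(k_d L₀))]
= [1/(1.70−0.405)] ln[(1.70/0.405)(1 − 0.293×1.295/(0.405×8.54))]
= (1/1.295) ln[4.198 × 0.8903] = 0.7722 × ln(3.737) = 0.7722 × 1.318 = 1.018 d.
L(t_c) = L₀ e^(−k_d t_c) = 8.54 × 0.6621 = 5.655 mg/L, and at the critical point k_r D_c = k_d L, so D_c = (0.405/1.70) × 5.655 = 1.347 mg/L.
Minimum DO = C_s − D_c = 7.77 − 1.347 = 6.423 mg/L.

t_c ≈ 1.02 d; D_c ≈ 1.35 mg/L; min DO ≈ 6.42 mg/L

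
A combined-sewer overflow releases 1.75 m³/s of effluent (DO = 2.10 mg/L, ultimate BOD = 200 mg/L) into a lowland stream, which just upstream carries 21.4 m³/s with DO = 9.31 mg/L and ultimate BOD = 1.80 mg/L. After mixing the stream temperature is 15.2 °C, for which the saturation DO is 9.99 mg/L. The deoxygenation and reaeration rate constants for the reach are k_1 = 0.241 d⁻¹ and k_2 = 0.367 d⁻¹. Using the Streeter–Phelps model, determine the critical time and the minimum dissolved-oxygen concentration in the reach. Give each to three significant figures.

Mixed DO = (21.4×9.31 + 1.75×2.10)/(21.4+1.75) = 202.9/23.15 = 8.765 mg/L.
Mixed L₀ = (21.4×1.80 + 1.75×200)/(23.15) = 388.5/23.15 = 16.78 mg/L.
Initial deficit D₀ = C_s − DO₀ = 9.99 − 8.765 = 1.225 mg/L.
t_c = (1/0.1260) ln[(0.367/0.241)(1 − 1.225×0.1260/(0.241×16.78))] = 7.937 × ln(1.465) = 3.029 d.
D_c = (0.241/0.367) × 16.78 × e^(−0.241×3.029) = 0.6567 × 16.78 × 0.4819 = 5.311 mg/L.
Minimum DO = 9.99 − 5.311 = 4.679 mg/L.

t_c ≈ 3.03 d; minimum DO ≈ 4.68 mg/L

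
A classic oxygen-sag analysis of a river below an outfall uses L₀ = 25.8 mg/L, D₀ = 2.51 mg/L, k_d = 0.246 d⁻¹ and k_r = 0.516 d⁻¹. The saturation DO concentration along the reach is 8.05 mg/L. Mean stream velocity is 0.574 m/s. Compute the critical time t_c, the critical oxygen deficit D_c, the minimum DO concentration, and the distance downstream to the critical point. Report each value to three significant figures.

At the critical point dD/dt = 0, so k_d L₀ e^(−k_d t) = k_r D. Substituting D(t) from the Streeter–Phelps equation and solving for t gives
t_c = ln[(k_r/k_d)(1 − D₀(k_r−k_d)/(k_d L₀))] / (k_r−k_d).
Here k_r−k_d = 0.2700 d⁻¹ and 1 − D₀(k_r−k_d)/(k_d L₀) = 1 − 2.51×0.2700/(0.246×25.8) = 0.8932, so
t_c = ln(2.098 × 0.8932) / 0.2700 = 0.6279 / 0.2700 = 2.325 d.
L(t_c) = L₀ e^(−k_d t_c) = 25.8 × 0.5644 = 14.56 mg/L, and at the critical point k_r D_c = k_d L, so D_c = (0.246/0.516) × 14.56 = 6.942 mg/L.
Minimum DO = C_s − D_c = 8.05 − 6.942 = 1.108 mg/L.
x_c = v t_c = 0.574 m/s × 2.325 d × 86400 s/d = 115300 m ≈ 115 km.

t_c ≈ 2.33 d; D_c ≈ 6.94 mg/L; min DO ≈ 1.11 mg/L; x_c ≈ 115 km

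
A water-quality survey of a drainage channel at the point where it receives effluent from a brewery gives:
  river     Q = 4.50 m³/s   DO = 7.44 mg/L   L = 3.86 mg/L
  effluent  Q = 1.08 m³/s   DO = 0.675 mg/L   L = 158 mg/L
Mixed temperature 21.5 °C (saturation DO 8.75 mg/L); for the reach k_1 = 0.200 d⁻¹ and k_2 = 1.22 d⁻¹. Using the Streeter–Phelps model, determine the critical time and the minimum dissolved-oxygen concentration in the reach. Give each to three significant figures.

Mixed DO = (4.50×7.44 + 1.08×0.675)/(4.50+1.08) = 34.21/5.580 = 6.131 mg/L.
Mixed L₀ = (4.50×3.86 + 1.08×158)/(5.580) = 188.0/5.580 = 33.69 mg/L.
Initial deficit D₀ = C_s − DO₀ = 8.75 − 6.131 = 2.619 mg/L.
t_c = (1/1.020) ln[(1.22/0.200)(1 − 2.619×1.020/(0.200×33.69))] = 0.9804 × ln(3.681) = 1.278 d.
D_c = (0.200/1.22) × 33.69 × e^(−0.200×1.278) = 0.1639 × 33.69 × 0.7745 = 4.278 mg/L.
Minimum DO = 8.75 − 4.278 = 4.472 mg/L.

t_c ≈ 1.28 d; minimum DO ≈ 4.47 mg/L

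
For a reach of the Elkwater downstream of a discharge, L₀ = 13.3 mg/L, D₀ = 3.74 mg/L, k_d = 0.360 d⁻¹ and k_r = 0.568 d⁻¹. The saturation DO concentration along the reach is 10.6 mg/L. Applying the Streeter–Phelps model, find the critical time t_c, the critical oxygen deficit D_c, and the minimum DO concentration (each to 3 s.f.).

With k_r/k_d = 1.578 and 1 − D₀(k_r−k_d)/(k_d L₀) = 0.8375,
t_c = ln(1.578 × 0.8375) / (0.568 − 0.360) = ln(1.321) / 0.2080 = 0.2787/0.2080 = 1.340 d.
L(t_c) = L₀ e^(−k_d t_c) = 13.3 × 0.6173 = 8.210 mg/L, and at the critical point k_r D_c = k_d L, so D_c = (0.360/0.568) × 8.210 = 5.204 mg/L.
Minimum DO = C_s − D_c = 10.6 − 5.204 = 5.396 mg/L.

t_c ≈ 1.34 d; D_c ≈ 5.20 mg/L; min DO ≈ 5.40 mg/L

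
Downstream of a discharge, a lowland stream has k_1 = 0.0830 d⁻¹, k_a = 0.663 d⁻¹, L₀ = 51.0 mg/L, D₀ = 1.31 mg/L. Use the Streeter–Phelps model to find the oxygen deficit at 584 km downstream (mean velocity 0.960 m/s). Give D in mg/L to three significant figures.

D ≈ 4.01 mg/L

Travel time t = x/v = 584 km / (0.960 m/s) = 584000 m / 0.960 m/s = 608300 s = 7.041 d.
k_1 L₀/(k_a−k_1) = 0.0830×51.0/(0.663−0.0830) = 4.233/0.5800 = 7.298 mg/L.
e^(−k_1 t) = e^(−0.0830×7.041) = 0.5574; e^(−k_a t) = e^(−0.663×7.041) = 0.009390.
D = 7.298 × (0.5574 − 0.009390) + 1.31 × 0.009390 = 4.000 + 0.01230 = 4.012 mg/L.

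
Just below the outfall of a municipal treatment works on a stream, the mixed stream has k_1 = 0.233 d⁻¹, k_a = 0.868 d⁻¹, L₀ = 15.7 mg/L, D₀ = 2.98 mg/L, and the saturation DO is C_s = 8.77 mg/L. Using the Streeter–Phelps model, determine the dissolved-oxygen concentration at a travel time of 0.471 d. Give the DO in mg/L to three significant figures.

k_1 L₀/(k_a−k_1) = 0.233×15.7/(0.868−0.233) = 3.658/0.6350 = 5.761 mg/L.
e^(−k_1 t) = e^(−0.233×0.4710) = 0.8961; e^(−k_a t) = e^(−0.868×0.4710) = 0.6644.
D = 5.761 × (0.8961 − 0.6644) + 2.98 × 0.6644 = 1.334 + 1.980 = 3.314 mg/L.
DO = C_s − D = 8.77 − 3.314 = 5.456 mg/L.

DO ≈ 5.46 mg/L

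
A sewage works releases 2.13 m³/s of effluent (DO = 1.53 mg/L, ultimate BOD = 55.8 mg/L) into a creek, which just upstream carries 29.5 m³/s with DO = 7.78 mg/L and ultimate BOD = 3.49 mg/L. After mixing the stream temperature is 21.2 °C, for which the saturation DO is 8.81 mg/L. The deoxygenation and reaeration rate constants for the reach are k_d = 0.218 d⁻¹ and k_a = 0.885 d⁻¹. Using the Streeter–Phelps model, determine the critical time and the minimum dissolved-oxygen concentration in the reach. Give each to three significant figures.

Mixed DO = (29.5×7.78 + 2.13×1.53)/(29.5+2.13) = 232.8/31.63 = 7.359 mg/L.
Mixed L₀ = (29.5×3.49 + 2.13×55.8)/(31.63) = 221.8/31.63 = 7.013 mg/L.
Initial deficit D₀ = C_s − DO₀ = 8.81 − 7.359 = 1.451 mg/L.
t_c = (1/0.6670) ln[(0.885/0.218)(1 − 1.451×0.6670/(0.218×7.013))] = 1.499 × ln(1.490) = 0.5976 d.
D_c = (0.218/0.885) × 7.013 × e^(−0.218×0.5976) = 0.2463 × 7.013 × 0.8778 = 1.516 mg/L.
Minimum DO = 8.81 − 1.516 = 7.294 mg/L.

t_c ≈ 0.598 d; minimum DO ≈ 7.29 mg/L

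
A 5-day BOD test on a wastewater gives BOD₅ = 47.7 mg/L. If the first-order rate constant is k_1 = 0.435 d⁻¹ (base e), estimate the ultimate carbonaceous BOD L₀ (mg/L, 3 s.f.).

L₀ ≈ 53.8 mg/L

BOD₅ = L₀(1 − e^(−5k_1)) ⇒ L₀ = BOD₅ / (1 − e^(−5×0.435))
= 47.7 / (1 − 0.1136) = 47.7 / 0.8864 = 53.81 mg/L.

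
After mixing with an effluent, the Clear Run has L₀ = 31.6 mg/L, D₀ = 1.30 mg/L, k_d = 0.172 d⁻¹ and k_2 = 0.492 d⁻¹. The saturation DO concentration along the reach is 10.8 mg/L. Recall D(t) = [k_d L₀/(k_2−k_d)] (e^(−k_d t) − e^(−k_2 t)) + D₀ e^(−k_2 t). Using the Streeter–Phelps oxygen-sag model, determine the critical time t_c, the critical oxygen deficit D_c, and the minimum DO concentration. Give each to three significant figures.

At the critical point dD/dt = 0, so k_d L₀ e^(−k_d t) = k_2 D. Substituting D(t) from the Streeter–Phelps equation and solving for t gives
t_c = ln[(k_2/k_d)(1 − D₀(k_2−k_d)/(k_d L₀))] / (k_2−k_d).
Here k_2−k_d = 0.3200 d⁻¹ and 1 − D₀(k_2−k_d)/(k_d L₀) = 1 − 1.30×0.3200/(0.172×31.6) = 0.9235, so
t_c = ln(2.860 × 0.9235) / 0.3200 = 0.9714 / 0.3200 = 3.035 d.
L(t_c) = L₀ e^(−k_d t_c) = 31.6 × 0.5933 = 18.75 mg/L, and at the critical point k_2 D_c = k_d L, so D_c = (0.172/0.492) × 18.75 = 6.554 mg/L.
Minimum DO = C_s − D_c = 10.8 − 6.554 = 4.246 mg/L.

t_c ≈ 3.04 d; D_c ≈ 6.55 mg/L; min DO ≈ 4.25 mg/L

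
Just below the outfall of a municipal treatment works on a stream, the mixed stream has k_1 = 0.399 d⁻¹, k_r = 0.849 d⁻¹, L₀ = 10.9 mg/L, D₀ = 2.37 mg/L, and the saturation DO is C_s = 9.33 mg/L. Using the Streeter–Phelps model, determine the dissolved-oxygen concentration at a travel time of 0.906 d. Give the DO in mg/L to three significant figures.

k_1 L₀/(k_r−k_1) = 0.399×10.9/(0.849−0.399) = 4.349/0.4500 = 9.665 mg/L.
e^(−k_1 t) = e^(−0.399×0.9060) = 0.6966; e^(−k_r t) = e^(−0.849×0.9060) = 0.4634.
D = 9.665 × (0.6966 − 0.4634) + 2.37 × 0.4634 = 2.254 + 1.098 = 3.352 mg/L.
DO = C_s − D = 9.33 − 3.352 = 5.978 mg/L.

DO ≈ 5.98 mg/L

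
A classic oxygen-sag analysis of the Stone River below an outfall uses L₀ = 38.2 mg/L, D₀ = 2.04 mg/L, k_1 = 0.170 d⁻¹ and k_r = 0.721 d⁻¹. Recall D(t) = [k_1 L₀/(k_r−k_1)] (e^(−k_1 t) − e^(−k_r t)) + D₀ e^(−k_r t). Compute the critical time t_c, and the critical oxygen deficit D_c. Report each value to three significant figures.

t_c ≈ 2.28 d; D_c ≈ 6.12 mg/L

At the critical point dD/dt = 0, so k_1 L₀ e^(−k_1 t) = k_r D. Substituting D(t) from the Streeter–Phelps equation and solving for t gives
t_c = ln[(k_r/k_1)(1 − D₀(k_r−k_1)/(k_1 L₀))] / (k_r−k_1).
Here k_r−k_1 = 0.5510 d⁻¹ and 1 − D₀(k_r−k_1)/(k_1 L₀) = 1 − 2.04×0.5510/(0.170×38.2) = 0.8269, so
t_c = ln(4.241 × 0.8269) / 0.5510 = 1.255 / 0.5510 = 2.277 d.
L(t_c) = L₀ e^(−k_1 t_c) = 38.2 × 0.6790 = 25.94 mg/L, and at the critical point k_r D_c = k_1 L, so D_c = (0.170/0.721) × 25.94 = 6.116 mg/L.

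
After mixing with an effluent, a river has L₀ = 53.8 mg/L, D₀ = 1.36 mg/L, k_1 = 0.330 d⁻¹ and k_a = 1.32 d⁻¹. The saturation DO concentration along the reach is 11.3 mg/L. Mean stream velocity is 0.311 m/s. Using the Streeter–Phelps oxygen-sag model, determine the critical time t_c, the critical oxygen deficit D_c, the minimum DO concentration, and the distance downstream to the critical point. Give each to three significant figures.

At the critical point dD/dt = 0, so k_1 L₀ e^(−k_1 t) = k_a D. Substituting D(t) from the Streeter–Phelps equation and solving for t gives
t_c = ln[(k_a/k_1)(1 − D₀(k_a−k_1)/(k_1 L₀))] / (k_a−k_1).
Here k_a−k_1 = 0.9900 d⁻¹ and 1 − D₀(k_a−k_1)/(k_1 L₀) = 1 − 1.36×0.9900/(0.330×53.8) = 0.9242, so
t_c = ln(4.000 × 0.9242) / 0.9900 = 1.307 / 0.9900 = 1.321 d.
D_c = (k_1/k_a) L₀ e^(−k_1 t_c) = (0.330/1.32) × 53.8 × e^(−0.330×1.321) = 0.2500 × 53.8 × 0.6467 = 8.699 mg/L.
Minimum DO = C_s − D_c = 11.3 − 8.699 = 2.601 mg/L.
x_c = v t_c = 0.311 m/s × 1.321 d × 86400 s/d = 35490 m ≈ 35.5 km.

t_c ≈ 1.32 d; D_c ≈ 8.70 mg/L; min DO ≈ 2.60 mg/L; x_c ≈ 35.5 km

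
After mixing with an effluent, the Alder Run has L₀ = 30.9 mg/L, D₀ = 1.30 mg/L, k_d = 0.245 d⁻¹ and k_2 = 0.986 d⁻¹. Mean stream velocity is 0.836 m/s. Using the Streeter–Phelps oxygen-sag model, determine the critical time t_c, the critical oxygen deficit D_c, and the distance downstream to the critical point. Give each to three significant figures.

t_c ≈ 1.70 d; D_c ≈ 5.07 mg/L; x_c ≈ 122 km

At the critical point dD/dt = 0, so k_d L₀ e^(−k_d t) = k_2 D. Substituting D(t) from the Streeter–Phelps equation and solving for t gives
t_c = ln[(k_2/k_d)(1 − D₀(k_2−k_d)/(k_d L₀))] / (k_2−k_d).
Here k_2−k_d = 0.7410 d⁻¹ and 1 − D₀(k_2−k_d)/(k_d L₀) = 1 − 1.30×0.7410/(0.245×30.9) = 0.8728, so
t_c = ln(4.024 × 0.8728) / 0.7410 = 1.256 / 0.7410 = 1.695 d.
D_c = (k_d/k_2) L₀ e^(−k_d t_c) = (0.245/0.986) × 30.9 × e^(−0.245×1.695) = 0.2485 × 30.9 × 0.6601 = 5.068 mg/L.
x_c = v t_c = 0.836 m/s × 1.695 d × 86400 s/d = 122500 m ≈ 122 km.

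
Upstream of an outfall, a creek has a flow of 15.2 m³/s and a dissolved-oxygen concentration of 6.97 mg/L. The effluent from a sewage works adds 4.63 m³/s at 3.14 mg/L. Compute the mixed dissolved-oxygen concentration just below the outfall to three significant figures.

6.08 mg/L

Flow-weighted mixing: C = (Q_r C_r + Q_w C_w)/(Q_r + Q_w)
= (15.2×6.97 + 4.63×3.14)/(15.2 + 4.63) = 120.5/19.83 = 6.076 mg/L.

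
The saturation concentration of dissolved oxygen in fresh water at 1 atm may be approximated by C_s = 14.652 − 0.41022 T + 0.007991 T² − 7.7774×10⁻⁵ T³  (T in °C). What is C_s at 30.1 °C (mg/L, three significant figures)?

C_s ≈ 7.42 mg/L

C_s = 14.652 − 0.41022×30.1 + 0.007991×30.1² − 7.7774×10⁻⁵×30.1³ = 7.423 mg/L.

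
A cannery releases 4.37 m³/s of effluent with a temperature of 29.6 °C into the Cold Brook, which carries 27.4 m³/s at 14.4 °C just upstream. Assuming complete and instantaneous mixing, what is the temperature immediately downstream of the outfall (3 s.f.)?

16.5 °C

Flow-weighted mixing: C = (Q_r C_r + Q_w C_w)/(Q_r + Q_w)
= (27.4×14.4 + 4.37×29.6)/(27.4 + 4.37) = 523.9/31.77 = 16.49 °C.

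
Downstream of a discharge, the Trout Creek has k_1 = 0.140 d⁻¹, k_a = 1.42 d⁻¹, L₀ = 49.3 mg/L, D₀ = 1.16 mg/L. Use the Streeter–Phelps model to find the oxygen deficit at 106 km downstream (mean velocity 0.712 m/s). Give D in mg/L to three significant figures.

D ≈ 3.87 mg/L

Travel time t = x/v = 106 km / (0.712 m/s) = 106000 m / 0.712 m/s = 148900 s = 1.723 d.
k_1 L₀/(k_a−k_1) = 0.140×49.3/(1.42−0.140) = 6.902/1.280 = 5.392 mg/L.
e^(−k_1 t) = e^(−0.140×1.723) = 0.7857; e^(−k_a t) = e^(−1.42×1.723) = 0.08657.
D = 5.392 × (0.7857 − 0.08657) + 1.16 × 0.08657 = 3.770 + 0.1004 = 3.870 mg/L.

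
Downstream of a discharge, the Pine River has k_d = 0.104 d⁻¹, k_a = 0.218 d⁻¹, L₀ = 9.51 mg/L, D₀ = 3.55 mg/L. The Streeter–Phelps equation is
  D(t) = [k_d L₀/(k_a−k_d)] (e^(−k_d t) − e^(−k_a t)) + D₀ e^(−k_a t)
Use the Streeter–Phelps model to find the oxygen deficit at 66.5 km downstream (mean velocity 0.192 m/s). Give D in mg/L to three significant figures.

D ≈ 3.58 mg/L

Travel time t = x/v = 66.5 km / (0.192 m/s) = 66500 m / 0.192 m/s = 346400 s = 4.009 d.
k_d L₀/(k_a−k_d) = 0.104×9.51/(0.218−0.104) = 0.9890/0.1140 = 8.676 mg/L.
e^(−k_d t) = e^(−0.104×4.009) = 0.6591; e^(−k_a t) = e^(−0.218×4.009) = 0.4173.
D = 8.676 × (0.6591 − 0.4173) + 3.55 × 0.4173 = 2.097 + 1.481 = 3.579 mg/L.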